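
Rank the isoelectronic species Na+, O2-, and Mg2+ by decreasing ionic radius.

O2- > Na+ > Mg2+

All of these have 10 electrons, so size is governed by nuclear charge alone: the more protons, the stronger the pull on the same electron cloud, and the smaller the ion.
Nuclear charges: Mg2+ (Z=12), Na+ (Z=11), O2- (Z=8).
Largest to smallest: O2- > Na+ > Mg2+.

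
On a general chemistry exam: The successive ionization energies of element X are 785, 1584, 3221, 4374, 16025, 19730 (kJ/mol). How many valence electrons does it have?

4

Look for the largest jump between consecutive ionization energies: IE5/IE4 ≈ 3.7, far larger than any earlier ratio.
That jump marks the point where a core electron is being removed. So the atom has 4 valence electrons.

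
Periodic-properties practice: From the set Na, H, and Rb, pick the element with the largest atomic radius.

H is in period 1, group 1; Na is in period 3, group 1; Rb is in period 5, group 1.
Moving right in a period, electrons are added to the same shell under a stronger nuclear pull, so atoms get smaller; moving down, a new shell is opened and atoms get larger.
All are in group 1, so atomic radius increases down the group.
The largest atomic radius among these belongs to Rb.

Rb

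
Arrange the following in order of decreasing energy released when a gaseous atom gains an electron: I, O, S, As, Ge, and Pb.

I > S > O > Ge > As > Pb

O is in period 2, group 16; S is in period 3, group 16; Ge is in period 4, group 14; As is in period 4, group 15; I is in period 5, group 17; Pb is in period 6, group 14.
Atoms with high Z_eff and room in the valence shell (especially the halogens) have the most exothermic electron affinities.
Here both period and group differ, so the two effects have to be weighed against each other.
As > Pb: relative to Pb, both the across-period and down-group shifts push As's electron affinity up.
Ge > As: this pair runs against the simple trend — see the exception note.
O > Ge: relative to Ge, both the across-period and down-group shifts push O's electron affinity up.
S > O: this pair runs against the simple trend — see the exception note.
I > S: the two effects oppose for this pair; the across-period effect wins (295 vs 200 kJ/mol).
Note the exception: Ge has a higher electron affinity than As, contrary to the simple trend — adding an electron to As's half-filled 4p³ is unfavourable, so Ge (4p²) has the more exothermic EA.
Note the exception: S has a higher electron affinity than O, contrary to the simple trend — the compact 2p subshell of O repels the added electron more than S's larger 3p does.
Tabulated electron affinity (kJ/mol): O 141, S 200, Ge 119, As 78, I 295, Pb 35.
So from highest to lowest: I > S > O > Ge > As > Pb.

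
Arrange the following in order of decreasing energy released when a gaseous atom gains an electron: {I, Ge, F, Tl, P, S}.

F is in period 2, group 17; P is in period 3, group 15; S is in period 3, group 16; Ge is in period 4, group 14; I is in period 5, group 17; Tl is in period 6, group 13.
EA tends to increase across a period and decrease down a group, though the pattern is less regular than for IE or radius.
Neither a single period nor a single group — weigh both effects.
P > Tl: both effects reinforce here, so P is clearly the higher of the two.
Ge > P: this pair runs against the simple trend — see the exception note.
S > Ge: relative to Ge, both the across-period and down-group shifts push S's electron affinity up.
I > S: the two effects oppose for this pair; the across-period effect wins (295 vs 200 kJ/mol).
F > I: they share group 17; the group trend gives F the larger value.
Note the exception: Ge has a higher electron affinity than P, contrary to the simple trend — adding an electron to P's half-filled np³ subshell costs electron-pairing energy.
Tabulated electron affinity (kJ/mol): F 328, P 72, S 200, Ge 119, I 295, Tl 19.
So from highest to lowest: F > I > S > Ge > P > Tl.

F, I, S, Ge, P, Tl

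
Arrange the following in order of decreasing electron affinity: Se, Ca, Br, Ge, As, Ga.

Br, Se, Ge, As, Ga, Ca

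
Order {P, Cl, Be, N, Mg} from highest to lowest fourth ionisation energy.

The fourth ionization energy removes an electron from the +3 ion. For each element: P³⁺ still has 2 valence electrons; Cl³⁺ still has 4 valence electrons; Be³⁺ is already 1 electron into the core; N³⁺ still has 2 valence electrons; Mg³⁺ is already 1 electron into the core.
Core electrons are held far more tightly than valence electrons, so Mg and Be top the IE_4 order.
Valence configurations: P³⁺ [Ne]3s², Cl³⁺ [Ne]3s²3p², N³⁺ [He]2s².
The numbers (kJ/mol): P 4964, Cl 5159, Be 21007, N 7475, Mg 10543.
Hence IE_4: P < Cl < N < Mg < Be.

Be > Mg > N > Cl > P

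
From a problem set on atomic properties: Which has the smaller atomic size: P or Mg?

Atomic radius shrinks across a period as nuclear charge pulls the same shell inward, and grows down a group as new shells are added.
All lie in period 3, so atomic radius increases right to left.
So P has the smaller atomic size (P < Mg).

P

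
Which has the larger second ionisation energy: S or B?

B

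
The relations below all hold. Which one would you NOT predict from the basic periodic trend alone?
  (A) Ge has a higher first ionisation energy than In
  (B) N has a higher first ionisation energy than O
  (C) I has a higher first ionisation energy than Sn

(B)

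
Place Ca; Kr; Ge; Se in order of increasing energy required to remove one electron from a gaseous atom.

Ca, Ge, Se, Kr

Ca is in period 4, group 2; Ge is in period 4, group 14; Se is in period 4, group 16; Kr is in period 4, group 18.
Removing the outermost electron gets harder across a period and easier down a group.
All lie in period 4, so first ionization energy increases left to right.
So from lowest to highest: Ca < Ge < Se < Kr.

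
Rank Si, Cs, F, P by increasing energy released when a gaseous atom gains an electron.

Cs < P < Si < F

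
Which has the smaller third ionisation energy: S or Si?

Si

The third ionization energy removes an electron from the +2 ion. For each element: S²⁺ still has 4 valence electrons; Si²⁺ still has 2 valence electrons.
All are still removing valence electrons, so compare the +2 ions as you would atoms: IE_3 generally rises across a period (higher Z_eff) and falls down a group (larger shell), subject to the usual subshell exceptions.
Valence configurations: S²⁺ [Ne]3s²3p², Si²⁺ [Ne]3s².
Approximate IE_3 values (kJ/mol): S 3357, Si 3232.
Hence IE_3: Si < S.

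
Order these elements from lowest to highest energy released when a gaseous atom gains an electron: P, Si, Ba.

Ba < P < Si

Adding an electron releases more energy for atoms nearer the top right (short of the noble gases).
Here both period and group differ, so the two effects have to be weighed against each other.
P > Ba: both effects reinforce here, so P is clearly the higher of the two.
Si > P: this pair runs against the simple trend — see the exception note.
Note the exception: Si has a higher electron affinity than P, contrary to the simple trend — adding an electron to P's half-filled 3p³ is unfavourable, so Si (3p²) has the more exothermic EA.
Tabulated electron affinity (kJ/mol): Si 134, P 72, Ba 14.
So from lowest to highest: Ba < P < Si.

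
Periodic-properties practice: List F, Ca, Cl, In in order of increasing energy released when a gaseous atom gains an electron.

Ca < In < F < Cl

F is in period 2, group 17; Cl is in period 3, group 17; Ca is in period 4, group 2; In is in period 5, group 13.
EA tends to increase across a period and decrease down a group, though the pattern is less regular than for IE or radius.
These span different periods and groups, so the two trends combine.
In > Ca: period and group pull opposite ways; the across-period shift dominates (29 vs 2 kJ/mol).
F > In: relative to In, both the across-period and down-group shifts push F's electron affinity up.
Cl > F: this pair runs against the simple trend — see the exception note.
Note the exception: Cl has a higher electron affinity than F, contrary to the simple trend — F's small 2p subshell makes the incoming electron feel strong e⁻–e⁻ repulsion, so Cl actually releases more energy on gaining an electron.
Tabulated electron affinity (kJ/mol): F 328, Cl 349, Ca 2, In 29.
So from lowest to highest: Ca < In < F < Cl.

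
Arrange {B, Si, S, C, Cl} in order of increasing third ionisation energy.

Si < S < B < Cl < C

IE_3 is the cost of taking one more electron from the +2 cation: B²⁺ still has 1 valence electron; Si²⁺ still has 2 valence electrons; S²⁺ still has 4 valence electrons; C²⁺ still has 2 valence electrons; Cl²⁺ still has 5 valence electrons.
All are still removing valence electrons, so compare the +2 ions as you would atoms: IE_3 generally rises across a period (higher Z_eff) and falls down a group (larger shell), subject to the usual subshell exceptions.
Valence configurations: B²⁺ [He]2s¹, Si²⁺ [Ne]3s², S²⁺ [Ne]3s²3p², C²⁺ [He]2s², Cl²⁺ [Ne]3s²3p³.
Tabulated IE_3 (kJ/mol): B 3660, Si 3232, S 3357, C 4620, Cl 3822.
So the third ionization energies run Si < S < B < Cl < C.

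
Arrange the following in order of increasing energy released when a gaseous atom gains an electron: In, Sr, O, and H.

Atoms with high Z_eff and room in the valence shell (especially the halogens) have the most exothermic electron affinities.
These span different periods and groups, so the two trends combine.
In > Sr: In lies to the right of Sr in period 5, so the across-period effect alone puts In higher.
H > In: period and group pull opposite ways; the down-group shift dominates (73 vs 29 kJ/mol).
O > H: the two effects oppose for this pair; the across-period effect wins (141 vs 73 kJ/mol).
Tabulated electron affinity (kJ/mol): H 73, O 141, Sr 5, In 29.
So from lowest to highest: Sr < In < H < O.

Sr, In, H, O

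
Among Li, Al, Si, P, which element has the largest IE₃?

The third ionization energy removes an electron from the +2 ion. For each element: Li²⁺ is already 1 electron into the core; Al²⁺ still has 1 valence electron; Si²⁺ still has 2 valence electrons; P²⁺ still has 3 valence electrons.
Core electrons are held far more tightly than valence electrons, so Li tops the IE_3 order.
Valence configurations: Al²⁺ [Ne]3s¹, Si²⁺ [Ne]3s², P²⁺ [Ne]3s²3p¹.
P²⁺ loses a lone 3p electron whereas Si²⁺ must break into a filled 3s² pair, so IE_3(Si) > IE_3(P) even though P has the higher nuclear charge.
The numbers (kJ/mol): Li 11815, Al 2745, Si 3232, P 2914.
So the third ionization energies run Al < P < Si < Li.

Li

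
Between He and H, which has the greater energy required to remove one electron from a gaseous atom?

H is in period 1, group 1; He is in period 1, group 18.
Across a period the outer electron is held more tightly (higher IE₁); down a group it sits in a higher shell, more shielded, and comes off more easily.
All lie in period 1, so first ionization energy increases left to right.
So He has the greater energy required to remove one electron from a gaseous atom (He > H).

He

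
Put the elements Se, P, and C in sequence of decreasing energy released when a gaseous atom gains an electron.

Se > C > P

C is in period 2, group 14; P is in period 3, group 15; Se is in period 4, group 16.
EA tends to increase across a period and decrease down a group, though the pattern is less regular than for IE or radius.
A diagonal step moves right (one effect) and down (the opposite effect) at once.
C > P: the two effects oppose for this pair; the down-group effect wins (122 vs 72 kJ/mol).
Se > C: the two effects oppose for this pair; the across-period effect wins (195 vs 122 kJ/mol).
For reference (kJ/mol): C 122, P 72, Se 195.
So from highest to lowest: Se > C > P.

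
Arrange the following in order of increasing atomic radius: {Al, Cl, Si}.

Cl, Si, Al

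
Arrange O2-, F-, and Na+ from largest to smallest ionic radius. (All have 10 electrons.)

All of these have 10 electrons, so size is governed by nuclear charge alone: the more protons, the stronger the pull on the same electron cloud, and the smaller the ion.
Nuclear charges: Na+ (Z=11), F- (Z=9), O2- (Z=8).
Largest to smallest: O2- > F- > Na+.

O2- > F- > Na+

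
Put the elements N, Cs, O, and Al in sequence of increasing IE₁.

Cs, Al, O, N

IE₁ increases left→right with effective nuclear charge and decreases top→bottom as the valence shell moves farther out.
Neither a single period nor a single group — weigh both effects.
Al > Cs: both effects reinforce here, so Al is clearly the higher of the two.
O > Al: relative to Al, both the across-period and down-group shifts push O's first ionization energy up.
N > O: this pair runs against the simple trend — see the exception note.
Note the exception: N has a higher first ionization energy than O, contrary to the simple trend — pairing an electron in O's 2p⁴ costs repulsion energy, so O ionizes more easily than half-filled N (2p³).
Approximate values (kJ/mol): N 1402, O 1314, Al 578, Cs 376.
So from lowest to highest: Cs < Al < O < N.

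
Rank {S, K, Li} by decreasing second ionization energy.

Consider each +1 ion: S⁺ still has 5 valence electrons; K⁺ is the bare [Ar] core; Li⁺ is the bare [He] core.
Core electrons are held far more tightly than valence electrons, so K and Li top the IE_2 order.
The numbers (kJ/mol): S 2252, K 3052, Li 7298.
Putting it together, IE_2: S < K < Li.

Li > K > S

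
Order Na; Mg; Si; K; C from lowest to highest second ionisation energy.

Mg < Si < C < K < Na

IE_2 is the cost of taking one more electron from the +1 cation: Na⁺ is the bare [Ne] core; Mg⁺ still has 1 valence electron; Si⁺ still has 3 valence electrons; K⁺ is the bare [Ar] core; C⁺ still has 3 valence electrons.
Pulling an electron out of a noble-gas core costs far more than removing a remaining valence electron, so K and Na sit at the high end of IE_2.
Valence configurations: Mg⁺ [Ne]3s¹, Si⁺ [Ne]3s²3p¹, C⁺ [He]2s²2p¹.
The numbers (kJ/mol): Na 4562, Mg 1451, Si 1577, K 3052, C 2353.
Putting it together, IE_2: Mg < Si < C < K < Na.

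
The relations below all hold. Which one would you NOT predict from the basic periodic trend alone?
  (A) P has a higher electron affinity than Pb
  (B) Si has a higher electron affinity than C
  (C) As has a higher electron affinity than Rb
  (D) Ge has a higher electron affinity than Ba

The general trend: electron affinity increases across a period and decreases down a group.
(A) P (period 3, group 15) vs Pb (period 6, group 14): the stated order agrees with the simple trend.
(B) Si (period 3, group 14) vs C (period 2, group 14): the stated order contradicts the simple trend.
(C) As (period 4, group 15) vs Rb (period 5, group 1): the stated order agrees with the simple trend.
(D) Ge (period 4, group 14) vs Ba (period 6, group 2): the stated order agrees with the simple trend.
The exception is (B): Si's larger, more diffuse 3p orbitals accept an added electron slightly more readily than C's compact 2p.

(B)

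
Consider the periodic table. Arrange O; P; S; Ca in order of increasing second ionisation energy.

Ca < P < S < O

After 1 electron has been removed, what remains? O⁺ still has 5 valence electrons; P⁺ still has 4 valence electrons; S⁺ still has 5 valence electrons; Ca⁺ still has 1 valence electron.
All are still removing valence electrons, so compare the +1 ions as you would atoms: IE_2 generally rises across a period (higher Z_eff) and falls down a group (larger shell), subject to the usual subshell exceptions.
Valence configurations: O⁺ [He]2s²2p³, P⁺ [Ne]3s²3p², S⁺ [Ne]3s²3p³, Ca⁺ [Ar]4s¹.
The numbers (kJ/mol): O 3388, P 1907, S 2252, Ca 1145.
So the second ionization energies run Ca < P < S < O.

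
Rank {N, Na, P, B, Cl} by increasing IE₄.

IE_4 is the cost of taking one more electron from the +3 cation: N³⁺ still has 2 valence electrons; Na³⁺ is already 2 electrons into the core; P³⁺ still has 2 valence electrons; B³⁺ is the bare [He] core; Cl³⁺ still has 4 valence electrons.
Breaking into a closed-shell core is much more expensive than removing a leftover valence electron — Na and B have the largest IE_4 here.
Valence configurations: N³⁺ [He]2s², P³⁺ [Ne]3s², Cl³⁺ [Ne]3s²3p².
The numbers (kJ/mol): N 7475, Na 9543, P 4964, B 25026, Cl 5159.
Hence IE_4: P < Cl < N < Na < B.

P, Cl, N, Na, B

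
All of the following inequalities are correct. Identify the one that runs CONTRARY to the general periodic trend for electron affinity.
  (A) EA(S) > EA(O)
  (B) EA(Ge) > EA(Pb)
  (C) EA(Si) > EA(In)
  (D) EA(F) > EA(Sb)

(A)

The general trend: electron affinity increases across a period and decreases down a group.
(A) S (period 3, group 16) vs O (period 2, group 16): the stated order contradicts the simple trend.
(B) Ge (period 4, group 14) vs Pb (period 6, group 14): the stated order agrees with the simple trend.
(C) Si (period 3, group 14) vs In (period 5, group 13): the stated order agrees with the simple trend.
(D) F (period 2, group 17) vs Sb (period 5, group 15): the stated order agrees with the simple trend.
The exception is (A): the compact 2p subshell of O repels the added electron more than S's larger 3p does.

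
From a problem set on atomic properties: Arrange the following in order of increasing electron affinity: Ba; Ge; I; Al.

Ba, Al, Ge, I

Al is in period 3, group 13; Ge is in period 4, group 14; I is in period 5, group 17; Ba is in period 6, group 2.
Atoms with high Z_eff and room in the valence shell (especially the halogens) have the most exothermic electron affinities.
These span different periods and groups, so the two trends combine.
Al > Ba: relative to Ba, both the across-period and down-group shifts push Al's electron affinity up.
Ge > Al: the two effects oppose for this pair; the across-period effect wins (119 vs 42 kJ/mol).
I > Ge: the two effects oppose for this pair; the across-period effect wins (295 vs 119 kJ/mol).
Approximate values (kJ/mol): Al 42, Ge 119, I 295, Ba 14.
So from lowest to highest: Ba < Al < Ge < I.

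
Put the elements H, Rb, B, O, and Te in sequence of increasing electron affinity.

H is in period 1, group 1; B is in period 2, group 13; O is in period 2, group 16; Rb is in period 5, group 1; Te is in period 5, group 16.
Atoms with high Z_eff and room in the valence shell (especially the halogens) have the most exothermic electron affinities.
Neither a single period nor a single group — weigh both effects.
Rb > B: this pair runs against the simple trend — see the exception note.
H > Rb: they share group 1; the group trend gives H the larger value.
O > H: the two effects oppose for this pair; the across-period effect wins (141 vs 73 kJ/mol).
Te > O: this pair runs against the simple trend — see the exception note.
Note the exception: Rb has a higher electron affinity than B, contrary to the simple trend — B's ns²np¹ configuration gives only a small electron affinity — the sparsely filled np subshell binds an added electron weakly.
Note the exception: Te has a higher electron affinity than O, contrary to the simple trend — O's compact 2p subshell gives strong electron–electron repulsion on the added electron.
For reference (kJ/mol): H 73, B 27, O 141, Rb 47, Te 190.
So from lowest to highest: B < Rb < H < O < Te.

B < Rb < H < O < Te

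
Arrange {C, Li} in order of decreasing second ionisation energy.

IE_2 is the cost of taking one more electron from the +1 cation: C⁺ still has 3 valence electrons; Li⁺ is the bare [He] core.
Breaking into a closed-shell core is much more expensive than removing a leftover valence electron — Li has the largest IE_2 here.
Tabulated IE_2 (kJ/mol): C 2353, Li 7298.
Overall IE_2 order: C < Li.

Li > C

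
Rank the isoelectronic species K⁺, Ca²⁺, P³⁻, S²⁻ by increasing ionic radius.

Ca²⁺ < K⁺ < S²⁻ < P³⁻

All of these have 18 electrons, so size is governed by nuclear charge alone: the more protons, the stronger the pull on the same electron cloud, and the smaller the ion.
Nuclear charges: Ca²⁺ (Z=20), K⁺ (Z=19), S²⁻ (Z=16), P³⁻ (Z=15).
Smallest to largest: Ca²⁺ < K⁺ < S²⁻ < P³⁻.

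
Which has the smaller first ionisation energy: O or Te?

O is in period 2, group 16; Te is in period 5, group 16.
Removing the outermost electron gets harder across a period and easier down a group.
All are in group 16, so first ionization energy increases up the group.
So Te has the smaller first ionisation energy (Te < O).

Te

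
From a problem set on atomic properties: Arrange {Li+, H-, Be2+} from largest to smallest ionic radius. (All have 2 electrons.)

H- > Li+ > Be2+

All of these have 2 electrons, so size is governed by nuclear charge alone: the more protons, the stronger the pull on the same electron cloud, and the smaller the ion.
Nuclear charges: Be2+ (Z=4), Li+ (Z=3), H- (Z=1).
Largest to smallest: H- > Li+ > Be2+.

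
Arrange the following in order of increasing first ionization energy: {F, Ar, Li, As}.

Li < As < Ar < F

Removing the outermost electron gets harder across a period and easier down a group.
Neither a single period nor a single group — weigh both effects.
As > Li: the two effects oppose for this pair; the across-period effect wins (947 vs 520 kJ/mol).
Ar > As: both effects reinforce here, so Ar is clearly the higher of the two.
F > Ar: period and group pull opposite ways; the down-group shift dominates (1681 vs 1521 kJ/mol).
Tabulated first ionization energy (kJ/mol): Li 520, F 1681, Ar 1521, As 947.
So from lowest to highest: Li < As < Ar < F.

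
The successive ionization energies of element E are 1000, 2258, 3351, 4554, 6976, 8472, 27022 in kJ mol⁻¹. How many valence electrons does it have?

Look for the largest jump between consecutive ionization energies: IE7/IE6 ≈ 3.2, far larger than any earlier ratio.
That jump marks the point where a core electron is being removed. So the atom has 6 valence electrons.

6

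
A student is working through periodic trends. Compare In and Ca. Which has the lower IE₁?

Ca is in period 4, group 2; In is in period 5, group 13.
IE₁ increases left→right with effective nuclear charge and decreases top→bottom as the valence shell moves farther out.
These sit on a diagonal, where the across-period and down-group effects partly cancel.
Ca > In: period and group pull opposite ways; the down-group shift dominates (590 vs 558 kJ/mol).
Tabulated first ionization energy (kJ/mol): Ca 590, In 558.
So In has the lower IE₁ (In < Ca).

In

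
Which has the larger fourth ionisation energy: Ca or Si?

Ca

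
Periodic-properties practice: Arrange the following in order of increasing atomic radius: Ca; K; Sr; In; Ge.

Ge < In < Ca < Sr < K

K is in period 4, group 1; Ca is in period 4, group 2; Ge is in period 4, group 14; Sr is in period 5, group 2; In is in period 5, group 13.
Across a period the added protons contract the valence shell; down a group each new principal shell makes the atom larger.
Here both period and group differ, so the two effects have to be weighed against each other.
In > Ge: relative to Ge, both the across-period and down-group shifts push In's atomic radius up.
Ca > In: period and group pull opposite ways; the across-period shift dominates (171 vs 142 pm).
Sr > Ca: Sr sits below Ca in group 2, so the down-group effect alone puts Sr larger.
K > Sr: period and group pull opposite ways; the across-period shift dominates (196 vs 185 pm).
Approximate values (pm): K 196, Ca 171, Ge 121, Sr 185, In 142.
So from smallest to largest: Ge < In < Ca < Sr < K.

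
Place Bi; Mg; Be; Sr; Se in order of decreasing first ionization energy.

Be is in period 2, group 2; Mg is in period 3, group 2; Se is in period 4, group 16; Sr is in period 5, group 2; Bi is in period 6, group 15.
IE₁ increases left→right with effective nuclear charge and decreases top→bottom as the valence shell moves farther out.
These span different periods and groups, so the two trends combine.
Bi > Sr: the two effects oppose for this pair; the across-period effect wins (703 vs 550 kJ/mol).
Mg > Bi: the two effects oppose for this pair; the down-group effect wins (738 vs 703 kJ/mol).
Be > Mg: they share group 2; the group trend gives Be the larger value.
Se > Be: period and group pull opposite ways; the across-period shift dominates (941 vs 900 kJ/mol).
For reference (kJ/mol): Be 900, Mg 738, Se 941, Sr 550, Bi 703.
So from highest to lowest: Se > Be > Mg > Bi > Sr.

Se, Be, Mg, Bi, Sr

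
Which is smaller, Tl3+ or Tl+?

Both ions have Z = 81 protons, but Tl3+ has lost more electrons, so its remaining electrons feel a larger effective nuclear charge per electron and are pulled in more tightly.
Higher positive charge → smaller ion, so Tl+ > Tl3+.

Tl3+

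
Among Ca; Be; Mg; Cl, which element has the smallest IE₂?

Ca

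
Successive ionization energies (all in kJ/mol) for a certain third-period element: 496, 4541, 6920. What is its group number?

Group 1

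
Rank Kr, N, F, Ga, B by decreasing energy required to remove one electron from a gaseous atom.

F, N, Kr, B, Ga

Across a period the outer electron is held more tightly (higher IE₁); down a group it sits in a higher shell, more shielded, and comes off more easily.
Here both period and group differ, so the two effects have to be weighed against each other.
B > Ga: B sits above Ga in group 13, so the down-group effect alone puts B higher.
Kr > B: the two effects oppose for this pair; the across-period effect wins (1351 vs 801 kJ/mol).
N > Kr: period and group pull opposite ways; the down-group shift dominates (1402 vs 1351 kJ/mol).
F > N: both are in period 2; the period trend gives F the larger value.
For reference (kJ/mol): B 801, N 1402, F 1681, Ga 579, Kr 1351.
So from highest to lowest: F > N > Kr > B > Ga.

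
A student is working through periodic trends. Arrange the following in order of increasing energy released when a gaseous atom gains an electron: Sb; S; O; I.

EA tends to increase across a period and decrease down a group, though the pattern is less regular than for IE or radius.
Neither a single period nor a single group — weigh both effects.
O > Sb: both effects reinforce here, so O is clearly the higher of the two.
S > O: this pair runs against the simple trend — see the exception note.
I > S: period and group pull opposite ways; the across-period shift dominates (295 vs 200 kJ/mol).
Note the exception: S has a higher electron affinity than O, contrary to the simple trend — the compact 2p subshell of O repels the added electron more than S's larger 3p does.
For reference (kJ/mol): O 141, S 200, Sb 103, I 295.
So from lowest to highest: Sb < O < S < I.

Sb < O < S < I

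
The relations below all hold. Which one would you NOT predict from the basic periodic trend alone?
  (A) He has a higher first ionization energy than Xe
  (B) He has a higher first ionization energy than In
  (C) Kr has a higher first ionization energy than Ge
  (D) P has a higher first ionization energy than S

The general trend: first ionization energy increases across a period and decreases down a group.
(A) He (period 1, group 18) vs Xe (period 5, group 18): the stated order agrees with the simple trend.
(B) He (period 1, group 18) vs In (period 5, group 13): the stated order agrees with the simple trend.
(C) Kr (period 4, group 18) vs Ge (period 4, group 14): the stated order agrees with the simple trend.
(D) P (period 3, group 15) vs S (period 3, group 16): the stated order contradicts the simple trend.
The exception is (D): S (3p⁴) ionizes more easily than half-filled P (3p³) because the paired 3p electron in S is pushed out by e⁻–e⁻ repulsion.

(D)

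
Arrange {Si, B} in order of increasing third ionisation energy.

Si < B

IE_3 is the cost of taking one more electron from the +2 cation: Si²⁺ still has 2 valence electrons; B²⁺ still has 1 valence electron.
All are still removing valence electrons, so compare the +2 ions as you would atoms: IE_3 generally rises across a period (higher Z_eff) and falls down a group (larger shell), subject to the usual subshell exceptions.
Valence configurations: Si²⁺ [Ne]3s², B²⁺ [He]2s¹.
Tabulated IE_3 (kJ/mol): Si 3232, B 3660.
Hence IE_3: Si < B.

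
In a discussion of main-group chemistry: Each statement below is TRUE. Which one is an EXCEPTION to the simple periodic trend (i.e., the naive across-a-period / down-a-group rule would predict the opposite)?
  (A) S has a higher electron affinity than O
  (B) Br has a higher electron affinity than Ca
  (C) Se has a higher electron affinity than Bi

(A)

The general trend: electron affinity increases across a period and decreases down a group.
(A) S (period 3, group 16) vs O (period 2, group 16): the stated order contradicts the simple trend.
(B) Br (period 4, group 17) vs Ca (period 4, group 2): the stated order agrees with the simple trend.
(C) Se (period 4, group 16) vs Bi (period 6, group 15): the stated order agrees with the simple trend.
The exception is (A): the compact 2p subshell of O repels the added electron more than S's larger 3p does.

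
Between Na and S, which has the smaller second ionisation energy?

After 1 electron has been removed, what remains? Na⁺ is the bare [Ne] core; S⁺ still has 5 valence electrons.
Breaking into a closed-shell core is much more expensive than removing a leftover valence electron — Na has the largest IE_2 here.
The numbers (kJ/mol): Na 4562, S 2252.
So the second ionization energies run S < Na.

S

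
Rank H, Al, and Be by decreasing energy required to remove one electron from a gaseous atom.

H > Be > Al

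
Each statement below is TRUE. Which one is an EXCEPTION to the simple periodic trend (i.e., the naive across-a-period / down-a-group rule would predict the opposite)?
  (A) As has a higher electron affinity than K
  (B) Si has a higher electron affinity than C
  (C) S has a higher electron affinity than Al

(B)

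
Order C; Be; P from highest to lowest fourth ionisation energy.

Consider each +3 ion: C³⁺ still has 1 valence electron; Be³⁺ is already 1 electron into the core; P³⁺ still has 2 valence electrons.
Pulling an electron out of a noble-gas core costs far more than removing a remaining valence electron, so Be sits at the high end of IE_4.
Valence configurations: C³⁺ [He]2s¹, P³⁺ [Ne]3s².
The numbers (kJ/mol): C 6223, Be 21007, P 4964.
Overall IE_4 order: P < C < Be.

Be > C > P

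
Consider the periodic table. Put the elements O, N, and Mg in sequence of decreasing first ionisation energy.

N is in period 2, group 15; O is in period 2, group 16; Mg is in period 3, group 2.
Removing the outermost electron gets harder across a period and easier down a group.
Here both period and group differ, so the two effects have to be weighed against each other.
O > Mg: relative to Mg, both the across-period and down-group shifts push O's first ionization energy up.
N > O: this pair runs against the simple trend — see the exception note.
Note the exception: N has a higher first ionization energy than O, contrary to the simple trend — pairing an electron in O's 2p⁴ costs repulsion energy, so O ionizes more easily than half-filled N (2p³).
Tabulated first ionization energy (kJ/mol): N 1402, O 1314, Mg 738.
So from highest to lowest: N > O > Mg.

N, O, Mg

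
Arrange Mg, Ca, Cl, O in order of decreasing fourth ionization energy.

IE_4 is the cost of taking one more electron from the +3 cation: Mg³⁺ is already 1 electron into the core; Ca³⁺ is already 1 electron into the core; Cl³⁺ still has 4 valence electrons; O³⁺ still has 3 valence electrons.
Usually core removal costs more than valence removal, but here the competition is close: a tightly held n=2 valence electron can cost more to remove than an n=3 core electron, so the actual values have to decide it.
Valence configurations: Cl³⁺ [Ne]3s²3p², O³⁺ [He]2s²2p¹.
Tabulated IE_4 (kJ/mol): Mg 10543, Ca 6491, Cl 5159, O 7469.
So the fourth ionization energies run Cl < Ca < O < Mg.

Mg > O > Ca > Cl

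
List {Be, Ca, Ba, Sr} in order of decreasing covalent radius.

Ba > Sr > Ca > Be

Be is in period 2, group 2; Ca is in period 4, group 2; Sr is in period 5, group 2; Ba is in period 6, group 2.
Moving right in a period, electrons are added to the same shell under a stronger nuclear pull, so atoms get smaller; moving down, a new shell is opened and atoms get larger.
All are in group 2, so atomic radius increases down the group.
So from largest to smallest: Ba > Sr > Ca > Be.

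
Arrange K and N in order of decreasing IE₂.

K > N

Consider each +1 ion: K⁺ is the bare [Ar] core; N⁺ still has 4 valence electrons.
Pulling an electron out of a noble-gas core costs far more than removing a remaining valence electron, so K sits at the high end of IE_2.
Approximate IE_2 values (kJ/mol): K 3052, N 2856.
Putting it together, IE_2: N < K.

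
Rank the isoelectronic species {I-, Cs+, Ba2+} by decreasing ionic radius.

I- > Cs+ > Ba2+

All of these have 54 electrons, so size is governed by nuclear charge alone: the more protons, the stronger the pull on the same electron cloud, and the smaller the ion.
Nuclear charges: Ba2+ (Z=56), Cs+ (Z=55), I- (Z=53).
Largest to smallest: I- > Cs+ > Ba2+.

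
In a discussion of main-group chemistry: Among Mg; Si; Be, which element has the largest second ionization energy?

Be

Consider each +1 ion: Mg⁺ still has 1 valence electron; Si⁺ still has 3 valence electrons; Be⁺ still has 1 valence electron.
All are still removing valence electrons, so compare the +1 ions as you would atoms: IE_2 generally rises across a period (higher Z_eff) and falls down a group (larger shell), subject to the usual subshell exceptions.
Valence configurations: Mg⁺ [Ne]3s¹, Si⁺ [Ne]3s²3p¹, Be⁺ [He]2s¹.
Approximate IE_2 values (kJ/mol): Mg 1451, Si 1577, Be 1757.
Hence IE_2: Mg < Si < Be.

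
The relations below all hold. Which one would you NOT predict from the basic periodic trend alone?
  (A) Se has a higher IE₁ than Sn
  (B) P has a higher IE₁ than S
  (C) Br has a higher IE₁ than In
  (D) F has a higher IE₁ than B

(B)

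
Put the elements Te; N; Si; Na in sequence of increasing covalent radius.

N < Si < Te < Na

Radius decreases left→right (rising Z_eff, same n) and increases top→bottom (higher n).
These span different periods and groups, so the two trends combine.
Si > N: both effects reinforce here, so Si is clearly the larger of the two.
Te > Si: the two effects oppose for this pair; the down-group effect wins (136 vs 116 pm).
Na > Te: period and group pull opposite ways; the across-period shift dominates (155 vs 136 pm).
Tabulated atomic radius (pm): N 71, Na 155, Si 116, Te 136.
So from smallest to largest: N < Si < Te < Na.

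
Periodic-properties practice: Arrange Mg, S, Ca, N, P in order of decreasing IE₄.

IE_4 is the cost of taking one more electron from the +3 cation: Mg³⁺ is already 1 electron into the core; S³⁺ still has 3 valence electrons; Ca³⁺ is already 1 electron into the core; N³⁺ still has 2 valence electrons; P³⁺ still has 2 valence electrons.
Usually core removal costs more than valence removal, but here the competition is close: a tightly held n=2 valence electron can cost more to remove than an n=3 core electron, so the actual values have to decide it.
Valence configurations: S³⁺ [Ne]3s²3p¹, N³⁺ [He]2s², P³⁺ [Ne]3s².
S³⁺ loses a lone 3p electron whereas P³⁺ must break into a filled 3s² pair, so IE_4(P) > IE_4(S) even though S has the higher nuclear charge.
Tabulated IE_4 (kJ/mol): Mg 10543, S 4556, Ca 6491, N 7475, P 4964.
Putting it together, IE_4: S < P < Ca < N < Mg.

Mg > N > Ca > P > S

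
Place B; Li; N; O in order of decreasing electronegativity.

Li is in period 2, group 1; B is in period 2, group 13; N is in period 2, group 15; O is in period 2, group 16.
Smaller atoms with higher effective nuclear charge are more electronegative.
All lie in period 2, so electronegativity increases left to right.
So from highest to lowest: O > N > B > Li.

O > N > B > Li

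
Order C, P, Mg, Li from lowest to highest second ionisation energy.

After 1 electron has been removed, what remains? C⁺ still has 3 valence electrons; P⁺ still has 4 valence electrons; Mg⁺ still has 1 valence electron; Li⁺ is the bare [He] core.
Pulling an electron out of a noble-gas core costs far more than removing a remaining valence electron, so Li sits at the high end of IE_2.
Valence configurations: C⁺ [He]2s²2p¹, P⁺ [Ne]3s²3p², Mg⁺ [Ne]3s¹.
Approximate IE_2 values (kJ/mol): C 2353, P 1907, Mg 1451, Li 7298.
Putting it together, IE_2: Mg < P < C < Li.

Mg < P < C < Li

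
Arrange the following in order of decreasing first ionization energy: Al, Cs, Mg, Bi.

Mg > Bi > Al > Cs

Mg is in period 3, group 2; Al is in period 3, group 13; Cs is in period 6, group 1; Bi is in period 6, group 15.
IE₁ increases left→right with effective nuclear charge and decreases top→bottom as the valence shell moves farther out.
These span different periods and groups, so the two trends combine.
Al > Cs: relative to Cs, both the across-period and down-group shifts push Al's first ionization energy up.
Bi > Al: period and group pull opposite ways; the across-period shift dominates (703 vs 578 kJ/mol).
Mg > Bi: period and group pull opposite ways; the down-group shift dominates (738 vs 703 kJ/mol).
Note the exception: Mg has a higher first ionization energy than Al, contrary to the simple trend — Al's single 3p electron is easier to remove than one from Mg's filled 3s².
Approximate values (kJ/mol): Mg 738, Al 578, Cs 376, Bi 703.
So from highest to lowest: Mg > Bi > Al > Cs.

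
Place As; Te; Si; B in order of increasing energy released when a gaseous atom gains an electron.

B, As, Si, Te

B is in period 2, group 13; Si is in period 3, group 14; As is in period 4, group 15; Te is in period 5, group 16.
Atoms with high Z_eff and room in the valence shell (especially the halogens) have the most exothermic electron affinities.
A diagonal step moves right (one effect) and down (the opposite effect) at once.
As > B: period and group pull opposite ways; the across-period shift dominates (78 vs 27 kJ/mol).
Si > As: the two effects oppose for this pair; the down-group effect wins (134 vs 78 kJ/mol).
Te > Si: the two effects oppose for this pair; the across-period effect wins (190 vs 134 kJ/mol).
For reference (kJ/mol): B 27, Si 134, As 78, Te 190.
So from lowest to highest: B < As < Si < Te.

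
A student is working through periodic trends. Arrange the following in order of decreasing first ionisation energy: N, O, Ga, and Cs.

N > O > Ga > Cs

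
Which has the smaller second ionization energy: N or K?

N

IE_2 is the cost of taking one more electron from the +1 cation: N⁺ still has 4 valence electrons; K⁺ is the bare [Ar] core.
Core electrons are held far more tightly than valence electrons, so K tops the IE_2 order.
Tabulated IE_2 (kJ/mol): N 2856, K 3052.
Overall IE_2 order: N < K.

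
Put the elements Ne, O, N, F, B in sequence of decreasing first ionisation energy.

Ne > F > N > O > B

B is in period 2, group 13; N is in period 2, group 15; O is in period 2, group 16; F is in period 2, group 17; Ne is in period 2, group 18.
First ionization energy rises across a period (greater Z_eff holds electrons more tightly) and falls down a group (valence electrons are farther from the nucleus).
All lie in period 2; the across-period trend (first ionization energy increases left to right) applies, with the exception below.
Note the exception: N has a higher first ionization energy than O, contrary to the simple trend — pairing an electron in O's 2p⁴ costs repulsion energy, so O ionizes more easily than half-filled N (2p³).
Approximate values (kJ/mol): B 801, N 1402, O 1314, F 1681, Ne 2081.
So from highest to lowest: Ne > F > N > O > B.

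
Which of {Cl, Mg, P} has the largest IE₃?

Mg

IE_3 is the cost of taking one more electron from the +2 cation: Cl²⁺ still has 5 valence electrons; Mg²⁺ is the bare [Ne] core; P²⁺ still has 3 valence electrons.
Core electrons are held far more tightly than valence electrons, so Mg tops the IE_3 order.
Valence configurations: Cl²⁺ [Ne]3s²3p³, P²⁺ [Ne]3s²3p¹.
The numbers (kJ/mol): Cl 3822, Mg 7733, P 2914.
Putting it together, IE_3: P < Cl < Mg.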